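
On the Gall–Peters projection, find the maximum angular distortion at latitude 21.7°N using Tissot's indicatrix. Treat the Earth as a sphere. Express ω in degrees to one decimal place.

The Gall–Peters projection is cylindrical equal-area with φ₀ = 45°. A cylindrical equal-area projection with standard parallel φ₀ has meridian scale h = cos φ / cos φ₀ and parallel scale k = cos φ₀ / cos φ (so areas are preserved, h·k = 1).
At 21.7°: h = 1.314, k = 0.7610; principal scales a = 1.314, b = 0.7610.
sin(ω/2) = (a − b)/(a + b) = 0.5530/2.075 = 0.2665, so ω = 2 arcsin(0.2665) ≈ 30.9°.

30.9°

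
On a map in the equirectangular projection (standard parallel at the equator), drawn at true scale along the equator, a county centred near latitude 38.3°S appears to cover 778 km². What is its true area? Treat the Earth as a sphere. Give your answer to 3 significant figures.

611 km²

In the plate carrée (x = Rλ, y = Rφ), meridians are true-scale (h = 1) and parallels are stretched by k = sec φ.
Areal scale = h·k = 1 × sec φ; at 38.3°, h = 1.000, k = 1.274, so h·k = 1.274.
True area = apparent / (areal scale) = 778 / 1.274 ≈ 611 km².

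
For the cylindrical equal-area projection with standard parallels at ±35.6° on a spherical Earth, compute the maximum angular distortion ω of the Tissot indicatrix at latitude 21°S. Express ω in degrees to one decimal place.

A cylindrical equal-area projection with standard parallel φ₀ has meridian scale h = cos φ / cos φ₀ and parallel scale k = cos φ₀ / cos φ (so areas are preserved, h·k = 1).
At 21°: h = 1.148, k = 0.8709; principal scales a = 1.148, b = 0.8709.
sin(ω/2) = (a − b)/(a + b) = 0.2772/2.019 = 0.1373, so ω = 2 arcsin(0.1373) ≈ 15.8°.

15.8°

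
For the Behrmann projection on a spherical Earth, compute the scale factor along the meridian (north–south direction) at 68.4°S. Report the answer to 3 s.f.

0.425

The Behrmann projection is cylindrical equal-area with φ₀ = 30°. A cylindrical equal-area projection with standard parallel φ₀ has meridian scale h = cos φ / cos φ₀ and parallel scale k = cos φ₀ / cos φ (so areas are preserved, h·k = 1).
h = cos 68.4° / cos 30° = 0.3681/0.8660 = 0.4251.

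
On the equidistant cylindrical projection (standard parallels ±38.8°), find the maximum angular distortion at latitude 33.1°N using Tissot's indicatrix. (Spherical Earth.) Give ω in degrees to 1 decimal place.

4.1°

With standard parallel φ₀ = 38.8°, the equirectangular projection gives x = Rλ cos φ₀, y = Rφ, so h = 1 and k = cos 38.8° / cos φ.
At 33.1°: h = 1.000, k = 0.9303; principal scales a = 1.000, b = 0.9303.
sin(ω/2) = (a − b)/(a + b) = 0.06969/1.930 = 0.03610, so ω = 2 arcsin(0.03610) ≈ 4.1°.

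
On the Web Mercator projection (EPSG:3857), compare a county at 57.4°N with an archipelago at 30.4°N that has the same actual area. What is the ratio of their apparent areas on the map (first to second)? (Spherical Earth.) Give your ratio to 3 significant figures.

2.56

Mercator areal scale is sec²φ.
At 57.4°: sec²(57.4°) = 1/0.5388² = 3.445.
At 30.4°: sec²(30.4°) = 1/0.8625² = 1.344.
Ratio = 3.445/1.344 = cos²(30.4°)/cos²(57.4°) ≈ 2.56.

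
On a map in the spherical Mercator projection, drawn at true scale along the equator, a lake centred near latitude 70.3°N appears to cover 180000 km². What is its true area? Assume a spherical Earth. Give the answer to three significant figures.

Mercator is conformal, so the point scale is isotropic: h = k = sec φ = 1/cos φ.
Areal scale = k² = sec²φ = 1/cos²(70.3°) = 1/0.3371² = 8.800.
True area = apparent / (areal scale) = 180000 / 8.800 ≈ 20500 km².

20500 km²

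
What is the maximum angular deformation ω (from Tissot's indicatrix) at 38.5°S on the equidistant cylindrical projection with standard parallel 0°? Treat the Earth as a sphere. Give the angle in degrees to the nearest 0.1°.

14.0°

Plate carrée maps x = Rλ, y = Rφ. The meridian scale is h = 1 and the parallel scale is k = 1/cos φ = sec φ.
At 38.5°: h = 1.000, k = 1.278; principal scales a = 1.278, b = 1.000.
sin(ω/2) = (a − b)/(a + b) = 0.2778/2.278 = 0.1220, so ω = 2 arcsin(0.1220) ≈ 14.0°.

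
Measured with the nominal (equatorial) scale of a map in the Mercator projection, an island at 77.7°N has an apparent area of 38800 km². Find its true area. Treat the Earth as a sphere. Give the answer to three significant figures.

For Mercator, h = k = sec φ (a conformal cylindrical projection has a single point scale, 1/cos φ).
Areal scale = k² = sec²φ = 1/cos²(77.7°) = 1/0.2130² = 22.04.
True area = apparent / (areal scale) = 38800 / 22.04 ≈ 1760 km².

1760 km²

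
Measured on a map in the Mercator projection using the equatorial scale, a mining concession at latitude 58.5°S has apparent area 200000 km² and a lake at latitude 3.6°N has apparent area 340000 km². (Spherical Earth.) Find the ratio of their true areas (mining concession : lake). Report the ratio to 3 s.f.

Mercator's areal exaggeration is sec²φ; hence true area = (apparent area) · cos²φ.
True area of mining concession: 200000 × cos²(58.5°) = 200000 × 0.2730 = 54600 km².
True area of lake: 340000 × cos²(3.6°) = 340000 × 0.9961 = 338700 km².
Ratio = 54600 / 338700 ≈ 0.161.

0.161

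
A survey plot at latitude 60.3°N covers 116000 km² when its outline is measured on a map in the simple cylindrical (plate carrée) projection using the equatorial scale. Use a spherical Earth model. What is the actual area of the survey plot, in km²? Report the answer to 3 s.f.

In the plate carrée (x = Rλ, y = Rφ), meridians are true-scale (h = 1) and parallels are stretched by k = sec φ.
Areal scale = h·k = 1 × sec φ; at 60.3°, h = 1.000, k = 2.018, so h·k = 2.018.
True area = apparent / (areal scale) = 116000 / 2.018 ≈ 57500 km².

57500 km²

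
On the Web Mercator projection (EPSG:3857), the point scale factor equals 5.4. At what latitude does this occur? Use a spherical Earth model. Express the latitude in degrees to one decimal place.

Mercator scale is k = sec φ = 1/cos φ.
1/cos φ = 5.4  ⇒  cos φ = 0.1852  ⇒  φ = arccos(0.1852) ≈ 79.3°.

79.3°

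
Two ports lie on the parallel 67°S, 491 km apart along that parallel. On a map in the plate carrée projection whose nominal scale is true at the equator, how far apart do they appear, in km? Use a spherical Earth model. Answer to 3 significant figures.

Plate carrée maps x = Rλ, y = Rφ. The meridian scale is h = 1 and the parallel scale is k = 1/cos φ = sec φ.
Along the parallel, k = sec 67° = 1/0.3907 = 2.559.
Map distance = 491 × 2.559 ≈ 1260 km.

1260 km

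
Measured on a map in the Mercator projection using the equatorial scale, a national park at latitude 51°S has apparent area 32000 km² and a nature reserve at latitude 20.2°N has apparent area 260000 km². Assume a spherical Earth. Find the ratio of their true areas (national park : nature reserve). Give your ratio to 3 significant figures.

Since Mercator area scale is 1/cos²φ, the true area equals the apparent area multiplied by cos²φ.
True area of national park: 32000 × cos²(51°) = 32000 × 0.3960 = 12670 km².
True area of nature reserve: 260000 × cos²(20.2°) = 260000 × 0.8808 = 229000 km².
Ratio = 12670 / 229000 ≈ 0.0553.

0.0553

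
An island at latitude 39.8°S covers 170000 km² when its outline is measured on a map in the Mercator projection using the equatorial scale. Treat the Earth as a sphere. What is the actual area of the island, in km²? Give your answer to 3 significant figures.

The Mercator projection is conformal; its linear scale factor is the same in every direction and equals sec φ = 1/cos φ.
Areal scale = k² = sec²φ = 1/cos²(39.8°) = 1/0.7683² = 1.694.
True area = apparent / (areal scale) = 170000 / 1.694 ≈ 100000 km².

100000 km²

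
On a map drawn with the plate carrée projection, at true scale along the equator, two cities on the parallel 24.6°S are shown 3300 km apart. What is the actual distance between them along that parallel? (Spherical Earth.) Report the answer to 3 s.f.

3000 km

For the equirectangular projection with φ₀ = 0 (plate carrée), h = 1 along meridians and k = sec φ along parallels.
Along the parallel at 24.6°, map distances are exaggerated by k = sec 24.6° = 1.100.
True distance = 3300 / 1.100 = 3300 × cos 24.6° ≈ 3000 km.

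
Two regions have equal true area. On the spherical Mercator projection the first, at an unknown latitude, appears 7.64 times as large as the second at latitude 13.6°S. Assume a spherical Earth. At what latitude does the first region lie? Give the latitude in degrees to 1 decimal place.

69.4°

Mercator areal scale is sec²φ, so apparent-area ratio = sec²φ₁ / sec²φ₂ = cos²φ₂ / cos²φ₁.
cos²φ₂ / cos²φ₁ = 7.64  ⇒  cos φ₁ = cos 13.6° / √7.64 = 0.9720/2.764 = 0.3516.
φ₁ = arccos(0.3516) ≈ 69.4°.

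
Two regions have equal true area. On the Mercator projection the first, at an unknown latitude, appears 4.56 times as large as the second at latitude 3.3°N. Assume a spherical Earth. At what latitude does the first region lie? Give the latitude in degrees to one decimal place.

62.1°

Mercator areal scale is sec²φ, so apparent-area ratio = sec²φ₁ / sec²φ₂ = cos²φ₂ / cos²φ₁.
cos²φ₂ / cos²φ₁ = 4.56  ⇒  cos φ₁ = cos 3.3° / √4.56 = 0.9983/2.135 = 0.4675.
φ₁ = arccos(0.4675) ≈ 62.1°.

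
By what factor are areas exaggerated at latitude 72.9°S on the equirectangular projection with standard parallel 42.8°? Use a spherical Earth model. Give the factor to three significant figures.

2.50

With standard parallel φ₀ = 42.8°, the equirectangular projection gives x = Rλ cos φ₀, y = Rφ, so h = 1 and k = cos 42.8° / cos φ.
Areal scale = h·k = 1 × cos φ₀ / cos φ; at 72.9°, h = 1.000, k = 2.495, so h·k = 2.495.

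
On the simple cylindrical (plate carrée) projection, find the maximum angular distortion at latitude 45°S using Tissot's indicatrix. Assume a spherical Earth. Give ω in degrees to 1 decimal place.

For the equirectangular projection with φ₀ = 0 (plate carrée), h = 1 along meridians and k = sec φ along parallels.
At 45°: h = 1.000, k = 1.414; principal scales a = 1.414, b = 1.000.
sin(ω/2) = (a − b)/(a + b) = 0.4142/2.414 = 0.1716, so ω = 2 arcsin(0.1716) ≈ 19.8°.

19.8°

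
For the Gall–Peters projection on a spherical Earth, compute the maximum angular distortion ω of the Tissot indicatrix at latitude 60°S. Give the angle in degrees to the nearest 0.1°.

38.9°

The Gall–Peters projection is cylindrical equal-area with φ₀ = 45°. Cylindrical equal-area (φ₀ = 45°): h = cos φ / cos 45° along meridians, k = cos 45° / cos φ along parallels; h·k = 1.
At 60°: h = 0.7071, k = 1.414; principal scales a = 1.414, b = 0.7071.
sin(ω/2) = (a − b)/(a + b) = 0.7071/2.121 = 0.3333, so ω = 2 arcsin(0.3333) ≈ 38.9°.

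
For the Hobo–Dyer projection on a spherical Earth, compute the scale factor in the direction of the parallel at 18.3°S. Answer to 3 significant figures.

0.836

The Hobo–Dyer projection is cylindrical equal-area with φ₀ = 37.5°. For cylindrical equal-area with standard parallel φ₀, h = cos φ / cos φ₀ and k = cos φ₀ / cos φ, so h·k = 1.
k = cos 37.5° / cos 18.3° = 0.7934/0.9494 = 0.8356.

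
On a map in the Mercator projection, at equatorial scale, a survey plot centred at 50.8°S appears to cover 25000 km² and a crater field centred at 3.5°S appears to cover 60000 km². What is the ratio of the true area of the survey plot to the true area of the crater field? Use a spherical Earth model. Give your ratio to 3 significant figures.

Mercator's areal exaggeration is sec²φ; hence true area = (apparent area) · cos²φ.
True area of survey plot: 25000 × cos²(50.8°) = 25000 × 0.3995 = 9987 km².
True area of crater field: 60000 × cos²(3.5°) = 60000 × 0.9963 = 59780 km².
Ratio = 9987 / 59780 ≈ 0.167.

0.167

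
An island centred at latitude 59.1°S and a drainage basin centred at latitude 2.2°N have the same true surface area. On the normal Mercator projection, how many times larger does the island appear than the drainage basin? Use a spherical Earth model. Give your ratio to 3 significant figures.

Mercator areal scale is sec²φ.
At 59.1°: sec²(59.1°) = 1/0.5135² = 3.792.
At 2.2°: sec²(2.2°) = 1/0.9993² = 1.001.
Ratio = 3.792/1.001 = cos²(2.2°)/cos²(59.1°) ≈ 3.79.

3.79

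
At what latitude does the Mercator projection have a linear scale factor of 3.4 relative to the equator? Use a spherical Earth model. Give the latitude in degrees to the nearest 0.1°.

Mercator scale is k = sec φ = 1/cos φ.
1/cos φ = 3.4  ⇒  cos φ = 0.2941  ⇒  φ = arccos(0.2941) ≈ 72.9°.

72.9°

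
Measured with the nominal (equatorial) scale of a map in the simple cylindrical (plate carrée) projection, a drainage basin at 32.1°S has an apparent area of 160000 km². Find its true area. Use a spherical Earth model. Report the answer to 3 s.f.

136000 km²

In the plate carrée (x = Rλ, y = Rφ), meridians are true-scale (h = 1) and parallels are stretched by k = sec φ.
Areal scale = h·k = 1 × sec φ; at 32.1°, h = 1.000, k = 1.180, so h·k = 1.180.
True area = apparent / (areal scale) = 160000 / 1.180 ≈ 136000 km².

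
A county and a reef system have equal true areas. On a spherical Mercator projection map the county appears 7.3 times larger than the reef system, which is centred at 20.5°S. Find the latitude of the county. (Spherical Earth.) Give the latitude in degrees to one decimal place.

On Mercator, (apparent₁)/(apparent₂) = sec²φ₁ / sec²φ₂ when true areas are equal.
cos²φ₂ / cos²φ₁ = 7.3  ⇒  cos φ₁ = cos 20.5° / √7.3 = 0.9367/2.702 = 0.3467.
φ₁ = arccos(0.3467) ≈ 69.7°.

69.7°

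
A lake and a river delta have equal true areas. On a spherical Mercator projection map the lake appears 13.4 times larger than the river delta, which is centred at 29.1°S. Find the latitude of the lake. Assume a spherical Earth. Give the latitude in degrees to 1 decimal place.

Mercator areal scale is sec²φ, so apparent-area ratio = sec²φ₁ / sec²φ₂ = cos²φ₂ / cos²φ₁.
cos²φ₂ / cos²φ₁ = 13.4  ⇒  cos φ₁ = cos 29.1° / √13.4 = 0.8738/3.661 = 0.2387.
φ₁ = arccos(0.2387) ≈ 76.2°.

76.2°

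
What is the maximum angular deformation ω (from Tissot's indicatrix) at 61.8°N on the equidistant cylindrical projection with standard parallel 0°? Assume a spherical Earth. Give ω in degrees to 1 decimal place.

42.0°

For the equirectangular projection with φ₀ = 0 (plate carrée), h = 1 along meridians and k = sec φ along parallels.
At 61.8°: h = 1.000, k = 2.116; principal scales a = 2.116, b = 1.000.
sin(ω/2) = (a − b)/(a + b) = 1.116/3.116 = 0.3582, so ω = 2 arcsin(0.3582) ≈ 42.0°.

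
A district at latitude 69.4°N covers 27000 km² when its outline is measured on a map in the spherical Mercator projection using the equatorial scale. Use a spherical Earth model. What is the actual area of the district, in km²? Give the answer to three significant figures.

3340 km²

For Mercator, h = k = sec φ (a conformal cylindrical projection has a single point scale, 1/cos φ).
Areal scale = k² = sec²φ = 1/cos²(69.4°) = 1/0.3518² = 8.078.
True area = apparent / (areal scale) = 27000 / 8.078 ≈ 3340 km².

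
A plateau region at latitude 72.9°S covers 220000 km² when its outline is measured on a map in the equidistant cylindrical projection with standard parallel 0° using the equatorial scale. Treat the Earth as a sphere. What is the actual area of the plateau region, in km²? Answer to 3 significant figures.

64700 km²

Plate carrée maps x = Rλ, y = Rφ. The meridian scale is h = 1 and the parallel scale is k = 1/cos φ = sec φ.
Areal scale = h·k = 1 × sec φ; at 72.9°, h = 1.000, k = 3.401, so h·k = 3.401.
True area = apparent / (areal scale) = 220000 / 3.401 ≈ 64700 km².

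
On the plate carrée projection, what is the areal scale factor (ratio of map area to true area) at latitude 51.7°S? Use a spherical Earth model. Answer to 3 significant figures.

In the plate carrée (x = Rλ, y = Rφ), meridians are true-scale (h = 1) and parallels are stretched by k = sec φ.
Areal scale = h·k = 1 × sec φ; at 51.7°, h = 1.000, k = 1.613, so h·k = 1.613.

1.61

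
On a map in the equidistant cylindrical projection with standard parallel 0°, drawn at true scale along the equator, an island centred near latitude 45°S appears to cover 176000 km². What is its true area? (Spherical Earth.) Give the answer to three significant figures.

In the plate carrée (x = Rλ, y = Rφ), meridians are true-scale (h = 1) and parallels are stretched by k = sec φ.
Areal scale = h·k = 1 × sec φ; at 45°, h = 1.000, k = 1.414, so h·k = 1.414.
True area = apparent / (areal scale) = 176000 / 1.414 ≈ 124000 km².

124000 km²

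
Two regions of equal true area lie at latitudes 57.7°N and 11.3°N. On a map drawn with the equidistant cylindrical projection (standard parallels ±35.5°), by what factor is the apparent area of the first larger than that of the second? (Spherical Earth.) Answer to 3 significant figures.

1.84

The equidistant cylindrical projection with φ₀ = 35.5° has h = 1 (meridians true) and k = cos φ₀ / cos φ along parallels.
Areal scale at 57.7°: h·k = 1.000 × 1.524 = 1.524.
Areal scale at 11.3°: h·k = 1.000 × 0.8302 = 0.8302.
Ratio = 1.524/0.8302 ≈ 1.84.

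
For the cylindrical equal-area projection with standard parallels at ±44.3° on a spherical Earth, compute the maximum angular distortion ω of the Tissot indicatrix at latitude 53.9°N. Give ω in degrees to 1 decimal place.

A cylindrical equal-area projection with standard parallel φ₀ has meridian scale h = cos φ / cos φ₀ and parallel scale k = cos φ₀ / cos φ (so areas are preserved, h·k = 1).
At 53.9°: h = 0.8233, k = 1.215; principal scales a = 1.215, b = 0.8233.
sin(ω/2) = (a − b)/(a + b) = 0.3914/2.038 = 0.1921, so ω = 2 arcsin(0.1921) ≈ 22.1°.

22.1°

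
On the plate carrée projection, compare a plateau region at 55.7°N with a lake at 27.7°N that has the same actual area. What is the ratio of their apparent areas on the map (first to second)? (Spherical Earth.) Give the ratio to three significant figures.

1.57

Plate carrée maps x = Rλ, y = Rφ. The meridian scale is h = 1 and the parallel scale is k = 1/cos φ = sec φ.
Areal scale at 55.7°: h·k = 1.000 × 1.775 = 1.775.
Areal scale at 27.7°: h·k = 1.000 × 1.129 = 1.129.
Ratio = 1.775/1.129 ≈ 1.57.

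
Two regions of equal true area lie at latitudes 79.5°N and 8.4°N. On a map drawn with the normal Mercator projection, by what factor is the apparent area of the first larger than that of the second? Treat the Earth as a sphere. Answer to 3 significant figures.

Mercator is conformal with k = sec φ, so areal scale = k² = sec²φ.
At 79.5°: sec²(79.5°) = 1/0.1822² = 30.11.
At 8.4°: sec²(8.4°) = 1/0.9893² = 1.022.
Ratio = 30.11/1.022 = cos²(8.4°)/cos²(79.5°) ≈ 29.5.

29.5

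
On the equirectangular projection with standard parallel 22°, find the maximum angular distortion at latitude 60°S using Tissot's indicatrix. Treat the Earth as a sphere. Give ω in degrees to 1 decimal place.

34.8°

With standard parallel φ₀ = 22°, the equirectangular projection gives x = Rλ cos φ₀, y = Rφ, so h = 1 and k = cos 22° / cos φ.
At 60°: h = 1.000, k = 1.854; principal scales a = 1.854, b = 1.000.
sin(ω/2) = (a − b)/(a + b) = 0.8544/2.854 = 0.2993, so ω = 2 arcsin(0.2993) ≈ 34.8°.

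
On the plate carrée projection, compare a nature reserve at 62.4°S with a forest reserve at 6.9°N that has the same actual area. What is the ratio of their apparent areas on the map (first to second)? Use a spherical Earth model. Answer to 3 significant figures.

Plate carrée maps x = Rλ, y = Rφ. The meridian scale is h = 1 and the parallel scale is k = 1/cos φ = sec φ.
Areal scale at 62.4°: h·k = 1.000 × 2.158 = 2.158.
Areal scale at 6.9°: h·k = 1.000 × 1.007 = 1.007.
Ratio = 2.158/1.007 ≈ 2.14.

2.14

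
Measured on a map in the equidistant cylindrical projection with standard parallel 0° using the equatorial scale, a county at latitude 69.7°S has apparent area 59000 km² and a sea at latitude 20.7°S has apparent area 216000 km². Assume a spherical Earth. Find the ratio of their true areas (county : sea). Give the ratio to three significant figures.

0.101

Plate carrée has h = 1 and k = sec φ, giving areal scale sec φ; true area = (apparent area) · cos φ.
True area of county: 59000 × cos(69.7°) = 59000 × 0.3469 = 20470 km².
True area of sea: 216000 × cos(20.7°) = 216000 × 0.9354 = 202100 km².
Ratio = 20470 / 202100 ≈ 0.101.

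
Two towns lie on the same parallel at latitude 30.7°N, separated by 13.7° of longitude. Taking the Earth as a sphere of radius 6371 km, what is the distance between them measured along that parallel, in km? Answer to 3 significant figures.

Arc length along a parallel = R cos φ · Δλ (with Δλ in radians).
= 6371 × cos 30.7° × (13.7° × π/180) = 6371 × 0.8599 × 0.2391 ≈ 1310 km.

1310 km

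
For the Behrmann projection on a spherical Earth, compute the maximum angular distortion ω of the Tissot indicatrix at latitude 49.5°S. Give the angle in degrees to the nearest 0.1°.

Behrmann is a cylindrical equal-area projection with standard parallels at ±30°. For cylindrical equal-area with standard parallel φ₀, h = cos φ / cos φ₀ and k = cos φ₀ / cos φ, so h·k = 1.
At 49.5°: h = 0.7499, k = 1.333; principal scales a = 1.333, b = 0.7499.
sin(ω/2) = (a − b)/(a + b) = 0.5836/2.083 = 0.2801, so ω = 2 arcsin(0.2801) ≈ 32.5°.

32.5°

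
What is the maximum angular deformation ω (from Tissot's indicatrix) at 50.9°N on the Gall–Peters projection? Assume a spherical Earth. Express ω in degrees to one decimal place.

Gall–Peters is a cylindrical equal-area projection with standard parallels at ±45°. For cylindrical equal-area with standard parallel φ₀, h = cos φ / cos φ₀ and k = cos φ₀ / cos φ, so h·k = 1.
At 50.9°: h = 0.8919, k = 1.121; principal scales a = 1.121, b = 0.8919.
sin(ω/2) = (a − b)/(a + b) = 0.2293/2.013 = 0.1139, so ω = 2 arcsin(0.1139) ≈ 13.1°.

13.1°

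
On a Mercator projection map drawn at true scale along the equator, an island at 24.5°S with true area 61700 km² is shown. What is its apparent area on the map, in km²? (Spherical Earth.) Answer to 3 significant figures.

74500 km²

Mercator is conformal, so the point scale is isotropic: h = k = sec φ = 1/cos φ.
Areal scale = k² = sec²φ = 1/cos²(24.5°) = 1/0.9100² = 1.208.
Apparent area = 61700 × 1.208 ≈ 74500 km².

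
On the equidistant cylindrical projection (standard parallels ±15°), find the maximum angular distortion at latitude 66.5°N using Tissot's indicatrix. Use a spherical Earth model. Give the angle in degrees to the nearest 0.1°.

49.1°

In the equirectangular projection with standard parallel φ₀ = 15° (x = Rλ cos φ₀, y = Rφ), meridians are true-scale (h = 1) and the parallel scale is k = cos φ₀ / cos φ.
At 66.5°: h = 1.000, k = 2.422; principal scales a = 2.422, b = 1.000.
sin(ω/2) = (a − b)/(a + b) = 1.422/3.422 = 0.4156, so ω = 2 arcsin(0.4156) ≈ 49.1°.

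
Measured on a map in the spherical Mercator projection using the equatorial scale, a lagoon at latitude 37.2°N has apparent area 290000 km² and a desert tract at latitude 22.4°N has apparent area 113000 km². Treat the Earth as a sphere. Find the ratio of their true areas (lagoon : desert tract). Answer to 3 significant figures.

1.90

On Mercator the areal scale is sec²φ, so true area = apparent × cos²φ.
True area of lagoon: 290000 × cos²(37.2°) = 290000 × 0.6345 = 184000 km².
True area of desert tract: 113000 × cos²(22.4°) = 113000 × 0.8548 = 96590 km².
Ratio = 184000 / 96590 ≈ 1.90.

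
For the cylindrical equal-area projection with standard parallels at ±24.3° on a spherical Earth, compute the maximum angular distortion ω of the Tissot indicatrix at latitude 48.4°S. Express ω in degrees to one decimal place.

Cylindrical equal-area (φ₀ = 24.3°): h = cos φ / cos 24.3° along meridians, k = cos 24.3° / cos φ along parallels; h·k = 1.
At 48.4°: h = 0.7285, k = 1.373; principal scales a = 1.373, b = 0.7285.
sin(ω/2) = (a − b)/(a + b) = 0.6443/2.101 = 0.3066, so ω = 2 arcsin(0.3066) ≈ 35.7°.

35.7°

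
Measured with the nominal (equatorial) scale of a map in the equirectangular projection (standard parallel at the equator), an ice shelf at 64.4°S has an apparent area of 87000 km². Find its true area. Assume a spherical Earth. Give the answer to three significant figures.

37600 km²

In the plate carrée (x = Rλ, y = Rφ), meridians are true-scale (h = 1) and parallels are stretched by k = sec φ.
Areal scale = h·k = 1 × sec φ; at 64.4°, h = 1.000, k = 2.314, so h·k = 2.314.
True area = apparent / (areal scale) = 87000 / 2.314 ≈ 37600 km².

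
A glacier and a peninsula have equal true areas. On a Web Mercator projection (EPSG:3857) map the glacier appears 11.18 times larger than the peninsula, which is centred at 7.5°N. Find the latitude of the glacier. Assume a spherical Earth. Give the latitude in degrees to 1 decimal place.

72.8°

For equal true areas on Mercator, apparent areas scale as sec²φ, so the ratio is cos²φ₂ / cos²φ₁.
cos²φ₂ / cos²φ₁ = 11.18  ⇒  cos φ₁ = cos 7.5° / √11.18 = 0.9914/3.344 = 0.2965.
φ₁ = arccos(0.2965) ≈ 72.8°.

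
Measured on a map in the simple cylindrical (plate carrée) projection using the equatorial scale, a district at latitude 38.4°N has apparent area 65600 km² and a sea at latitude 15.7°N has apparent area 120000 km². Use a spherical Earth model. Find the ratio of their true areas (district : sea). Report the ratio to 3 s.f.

On the plate carrée, areal scale = h·k = 1 × sec φ, so true area = apparent × cos φ.
True area of district: 65600 × cos(38.4°) = 65600 × 0.7837 = 51410 km².
True area of sea: 120000 × cos(15.7°) = 120000 × 0.9627 = 115500 km².
Ratio = 51410 / 115500 ≈ 0.445.

0.445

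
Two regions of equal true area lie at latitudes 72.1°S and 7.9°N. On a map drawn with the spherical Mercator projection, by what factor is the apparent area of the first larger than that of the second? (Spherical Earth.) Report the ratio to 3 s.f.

Mercator areal scale is sec²φ.
At 72.1°: sec²(72.1°) = 1/0.3074² = 10.59.
At 7.9°: sec²(7.9°) = 1/0.9905² = 1.019.
Ratio = 10.59/1.019 = cos²(7.9°)/cos²(72.1°) ≈ 10.4.

10.4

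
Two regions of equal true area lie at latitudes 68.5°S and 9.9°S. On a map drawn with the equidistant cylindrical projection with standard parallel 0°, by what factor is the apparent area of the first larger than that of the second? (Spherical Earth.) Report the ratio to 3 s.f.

2.69

For the equirectangular projection with φ₀ = 0 (plate carrée), h = 1 along meridians and k = sec φ along parallels.
Areal scale at 68.5°: h·k = 1.000 × 2.729 = 2.729.
Areal scale at 9.9°: h·k = 1.000 × 1.015 = 1.015.
Ratio = 2.729/1.015 ≈ 2.69.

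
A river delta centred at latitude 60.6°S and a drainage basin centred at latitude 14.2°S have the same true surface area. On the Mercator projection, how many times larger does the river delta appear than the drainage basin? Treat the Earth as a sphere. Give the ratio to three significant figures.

Mercator is conformal with k = sec φ, so areal scale = k² = sec²φ.
At 60.6°: sec²(60.6°) = 1/0.4909² = 4.150.
At 14.2°: sec²(14.2°) = 1/0.9694² = 1.064.
Ratio = 4.150/1.064 = cos²(14.2°)/cos²(60.6°) ≈ 3.90.

3.90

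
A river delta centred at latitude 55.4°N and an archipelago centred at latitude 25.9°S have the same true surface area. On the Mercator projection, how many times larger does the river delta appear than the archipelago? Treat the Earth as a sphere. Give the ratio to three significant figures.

Mercator is conformal with k = sec φ, so areal scale = k² = sec²φ.
At 55.4°: sec²(55.4°) = 1/0.5678² = 3.101.
At 25.9°: sec²(25.9°) = 1/0.8996² = 1.236.
Ratio = 3.101/1.236 = cos²(25.9°)/cos²(55.4°) ≈ 2.51.

2.51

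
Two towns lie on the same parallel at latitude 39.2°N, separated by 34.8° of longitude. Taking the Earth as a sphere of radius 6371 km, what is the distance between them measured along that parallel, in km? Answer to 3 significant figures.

3000 km

Arc length along a parallel = R cos φ · Δλ (with Δλ in radians).
= 6371 × cos 39.2° × (34.8° × π/180) = 6371 × 0.7749 × 0.6074 ≈ 3000 km.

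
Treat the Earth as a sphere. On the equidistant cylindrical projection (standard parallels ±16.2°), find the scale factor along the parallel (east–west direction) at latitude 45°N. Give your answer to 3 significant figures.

1.36

In the equirectangular projection with standard parallel φ₀ = 16.2° (x = Rλ cos φ₀, y = Rφ), meridians are true-scale (h = 1) and the parallel scale is k = cos φ₀ / cos φ.
k = cos 16.2° / cos 45° = 0.9603/0.7071 = 1.358.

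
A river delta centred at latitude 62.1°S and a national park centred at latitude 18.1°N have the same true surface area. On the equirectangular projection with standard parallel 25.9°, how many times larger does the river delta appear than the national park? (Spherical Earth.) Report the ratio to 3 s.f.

2.03

With standard parallel φ₀ = 25.9°, the equirectangular projection gives x = Rλ cos φ₀, y = Rφ, so h = 1 and k = cos 25.9° / cos φ.
Areal scale at 62.1°: h·k = 1.000 × 1.922 = 1.922.
Areal scale at 18.1°: h·k = 1.000 × 0.9464 = 0.9464.
Ratio = 1.922/0.9464 ≈ 2.03.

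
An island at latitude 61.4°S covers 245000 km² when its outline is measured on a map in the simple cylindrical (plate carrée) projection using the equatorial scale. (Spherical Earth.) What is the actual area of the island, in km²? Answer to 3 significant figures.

Plate carrée maps x = Rλ, y = Rφ. The meridian scale is h = 1 and the parallel scale is k = 1/cos φ = sec φ.
Areal scale = h·k = 1 × sec φ; at 61.4°, h = 1.000, k = 2.089, so h·k = 2.089.
True area = apparent / (areal scale) = 245000 / 2.089 ≈ 117000 km².

117000 km²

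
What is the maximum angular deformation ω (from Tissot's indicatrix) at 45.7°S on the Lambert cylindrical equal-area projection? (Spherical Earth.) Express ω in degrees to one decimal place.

The Lambert cylindrical equal-area projection is the cylindrical equal-area projection with its standard parallel at the equator (φ₀ = 0). For cylindrical equal-area with standard parallel φ₀, h = cos φ / cos φ₀ and k = cos φ₀ / cos φ, so h·k = 1.
At 45.7°: h = 0.6984, k = 1.432; principal scales a = 1.432, b = 0.6984.
sin(ω/2) = (a − b)/(a + b) = 0.7334/2.130 = 0.3443, so ω = 2 arcsin(0.3443) ≈ 40.3°.

40.3°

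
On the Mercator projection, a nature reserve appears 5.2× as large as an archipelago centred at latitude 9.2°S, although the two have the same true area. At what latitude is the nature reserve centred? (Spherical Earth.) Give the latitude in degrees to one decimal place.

For equal true areas on Mercator, apparent areas scale as sec²φ, so the ratio is cos²φ₂ / cos²φ₁.
cos²φ₂ / cos²φ₁ = 5.2  ⇒  cos φ₁ = cos 9.2° / √5.2 = 0.9871/2.280 = 0.4329.
φ₁ = arccos(0.4329) ≈ 64.3°.

64.3°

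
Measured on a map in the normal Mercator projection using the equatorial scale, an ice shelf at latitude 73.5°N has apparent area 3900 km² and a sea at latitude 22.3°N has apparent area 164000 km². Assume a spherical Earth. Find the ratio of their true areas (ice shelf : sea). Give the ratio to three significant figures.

On Mercator the areal scale is sec²φ, so true area = apparent × cos²φ.
True area of ice shelf: 3900 × cos²(73.5°) = 3900 × 0.08066 = 314.6 km².
True area of sea: 164000 × cos²(22.3°) = 164000 × 0.8560 = 140400 km².
Ratio = 314.6 / 140400 ≈ 0.00224.

0.00224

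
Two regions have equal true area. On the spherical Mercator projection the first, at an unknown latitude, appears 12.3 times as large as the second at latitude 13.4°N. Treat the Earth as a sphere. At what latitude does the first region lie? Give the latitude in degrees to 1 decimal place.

73.9°

Mercator areal scale is sec²φ, so apparent-area ratio = sec²φ₁ / sec²φ₂ = cos²φ₂ / cos²φ₁.
cos²φ₂ / cos²φ₁ = 12.3  ⇒  cos φ₁ = cos 13.4° / √12.3 = 0.9728/3.507 = 0.2774.
φ₁ = arccos(0.2774) ≈ 73.9°.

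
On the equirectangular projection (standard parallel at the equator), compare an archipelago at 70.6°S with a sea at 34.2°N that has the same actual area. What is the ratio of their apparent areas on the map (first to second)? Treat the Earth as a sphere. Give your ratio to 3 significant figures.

For the equirectangular projection with φ₀ = 0 (plate carrée), h = 1 along meridians and k = sec φ along parallels.
Areal scale at 70.6°: h·k = 1.000 × 3.011 = 3.011.
Areal scale at 34.2°: h·k = 1.000 × 1.209 = 1.209.
Ratio = 3.011/1.209 ≈ 2.49.

2.49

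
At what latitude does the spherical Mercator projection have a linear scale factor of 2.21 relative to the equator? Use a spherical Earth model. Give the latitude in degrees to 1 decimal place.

63.1°

Mercator scale is k = sec φ = 1/cos φ.
1/cos φ = 2.21  ⇒  cos φ = 0.4525  ⇒  φ = arccos(0.4525) ≈ 63.1°.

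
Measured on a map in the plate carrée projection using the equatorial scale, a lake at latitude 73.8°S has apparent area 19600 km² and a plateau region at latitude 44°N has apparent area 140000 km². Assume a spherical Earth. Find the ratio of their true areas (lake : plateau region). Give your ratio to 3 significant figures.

0.0543

On the plate carrée, areal scale = h·k = 1 × sec φ, so true area = apparent × cos φ.
True area of lake: 19600 × cos(73.8°) = 19600 × 0.2790 = 5468 km².
True area of plateau region: 140000 × cos(44°) = 140000 × 0.7193 = 100700 km².
Ratio = 5468 / 100700 ≈ 0.0543.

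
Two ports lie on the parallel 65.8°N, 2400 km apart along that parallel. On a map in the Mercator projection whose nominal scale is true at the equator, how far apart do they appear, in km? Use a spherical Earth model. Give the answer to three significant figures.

5850 km

Mercator is conformal, so the point scale is isotropic: h = k = sec φ = 1/cos φ.
Along the parallel, k = sec 65.8° = 1/0.4099 = 2.439.
Map distance = 2400 × 2.439 ≈ 5850 km.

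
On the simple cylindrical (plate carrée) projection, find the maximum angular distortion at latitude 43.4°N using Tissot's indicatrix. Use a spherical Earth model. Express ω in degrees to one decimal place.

18.2°

Plate carrée maps x = Rλ, y = Rφ. The meridian scale is h = 1 and the parallel scale is k = 1/cos φ = sec φ.
At 43.4°: h = 1.000, k = 1.376; principal scales a = 1.376, b = 1.000.
sin(ω/2) = (a − b)/(a + b) = 0.3763/2.376 = 0.1584, so ω = 2 arcsin(0.1584) ≈ 18.2°.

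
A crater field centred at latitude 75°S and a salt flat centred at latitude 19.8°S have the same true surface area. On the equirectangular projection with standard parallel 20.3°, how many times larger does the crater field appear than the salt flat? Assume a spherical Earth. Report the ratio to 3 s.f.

3.64

In the equirectangular projection with standard parallel φ₀ = 20.3° (x = Rλ cos φ₀, y = Rφ), meridians are true-scale (h = 1) and the parallel scale is k = cos φ₀ / cos φ.
Areal scale at 75°: h·k = 1.000 × 3.624 = 3.624.
Areal scale at 19.8°: h·k = 1.000 × 0.9968 = 0.9968.
Ratio = 3.624/0.9968 ≈ 3.64.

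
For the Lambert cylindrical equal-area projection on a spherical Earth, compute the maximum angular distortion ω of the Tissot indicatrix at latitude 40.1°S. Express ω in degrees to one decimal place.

30.3°

The Lambert cylindrical equal-area projection is the cylindrical equal-area projection with its standard parallel at the equator (φ₀ = 0). For cylindrical equal-area with standard parallel φ₀, h = cos φ / cos φ₀ and k = cos φ₀ / cos φ, so h·k = 1.
At 40.1°: h = 0.7649, k = 1.307; principal scales a = 1.307, b = 0.7649.
sin(ω/2) = (a − b)/(a + b) = 0.5424/2.072 = 0.2617, so ω = 2 arcsin(0.2617) ≈ 30.3°.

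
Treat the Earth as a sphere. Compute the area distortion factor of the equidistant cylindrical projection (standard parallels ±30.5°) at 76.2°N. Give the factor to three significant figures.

With standard parallel φ₀ = 30.5°, the equirectangular projection gives x = Rλ cos φ₀, y = Rφ, so h = 1 and k = cos 30.5° / cos φ.
Areal scale = h·k = 1 × cos φ₀ / cos φ; at 76.2°, h = 1.000, k = 3.612, so h·k = 3.612.

3.61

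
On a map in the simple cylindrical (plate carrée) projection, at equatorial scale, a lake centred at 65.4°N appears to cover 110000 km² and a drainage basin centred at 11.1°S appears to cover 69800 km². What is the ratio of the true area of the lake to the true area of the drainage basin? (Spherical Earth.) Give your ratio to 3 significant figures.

0.669

On the plate carrée, areal scale = h·k = 1 × sec φ, so true area = apparent × cos φ.
True area of lake: 110000 × cos(65.4°) = 110000 × 0.4163 = 45790 km².
True area of drainage basin: 69800 × cos(11.1°) = 69800 × 0.9813 = 68490 km².
Ratio = 45790 / 68490 ≈ 0.669.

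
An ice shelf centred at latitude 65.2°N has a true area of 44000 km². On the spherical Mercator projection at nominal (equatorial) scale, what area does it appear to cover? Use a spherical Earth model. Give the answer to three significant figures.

250000 km²

Mercator is conformal, so the point scale is isotropic: h = k = sec φ = 1/cos φ.
Areal scale = k² = sec²φ = 1/cos²(65.2°) = 1/0.4195² = 5.684.
Apparent area = 44000 × 5.684 ≈ 250000 km².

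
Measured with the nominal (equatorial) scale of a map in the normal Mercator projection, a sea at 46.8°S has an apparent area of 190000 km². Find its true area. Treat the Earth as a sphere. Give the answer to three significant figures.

The Mercator projection is conformal; its linear scale factor is the same in every direction and equals sec φ = 1/cos φ.
Areal scale = k² = sec²φ = 1/cos²(46.8°) = 1/0.6845² = 2.134.
True area = apparent / (areal scale) = 190000 / 2.134 ≈ 89000 km².

89000 km²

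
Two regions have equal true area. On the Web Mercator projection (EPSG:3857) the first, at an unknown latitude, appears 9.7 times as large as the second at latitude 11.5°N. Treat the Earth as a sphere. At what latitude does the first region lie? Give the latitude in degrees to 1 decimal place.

71.7°

For equal true areas on Mercator, apparent areas scale as sec²φ, so the ratio is cos²φ₂ / cos²φ₁.
cos²φ₂ / cos²φ₁ = 9.7  ⇒  cos φ₁ = cos 11.5° / √9.7 = 0.9799/3.114 = 0.3146.
φ₁ = arccos(0.3146) ≈ 71.7°.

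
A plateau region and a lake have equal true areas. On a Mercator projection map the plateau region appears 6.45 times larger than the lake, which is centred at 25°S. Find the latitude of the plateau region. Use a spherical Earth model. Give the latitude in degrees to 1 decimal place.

69.1°

On Mercator, (apparent₁)/(apparent₂) = sec²φ₁ / sec²φ₂ when true areas are equal.
cos²φ₂ / cos²φ₁ = 6.45  ⇒  cos φ₁ = cos 25° / √6.45 = 0.9063/2.540 = 0.3569.
φ₁ = arccos(0.3569) ≈ 69.1°.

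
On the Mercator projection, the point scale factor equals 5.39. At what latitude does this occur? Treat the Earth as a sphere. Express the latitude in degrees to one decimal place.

79.3°

Mercator scale is k = sec φ = 1/cos φ.
1/cos φ = 5.39  ⇒  cos φ = 0.1855  ⇒  φ = arccos(0.1855) ≈ 79.3°.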